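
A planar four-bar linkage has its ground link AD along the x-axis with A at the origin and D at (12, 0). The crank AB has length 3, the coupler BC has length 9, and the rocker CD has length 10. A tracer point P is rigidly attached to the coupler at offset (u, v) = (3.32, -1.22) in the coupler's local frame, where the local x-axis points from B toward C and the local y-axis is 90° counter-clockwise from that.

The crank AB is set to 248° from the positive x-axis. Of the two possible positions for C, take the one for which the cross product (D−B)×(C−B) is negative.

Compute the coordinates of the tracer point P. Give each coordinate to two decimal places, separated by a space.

A=(0,0), D=(12.00,0)
B = A + 3.00·(cos248°, sin248°) = (-1.1238, -2.7816)
|BD| = 13.4154
circle(B,9.00) ∩ circle(D,10.00): a=5.9995, h=6.7086
  candidates: C₊=(3.3544,5.0252) cross=89.999; C₋=(6.1363,-8.1004) cross=-89.999
  mode - wants cross < 0 → take C=(6.1363,-8.1004) (cross=-89.999)
ex = (C−B)/|BC| = (0.8067,-0.5910); ey = (0.5910,0.8067)
P = B + 3.32·ex + -1.22·ey = (0.8334,-5.7278)

0.83 -5.73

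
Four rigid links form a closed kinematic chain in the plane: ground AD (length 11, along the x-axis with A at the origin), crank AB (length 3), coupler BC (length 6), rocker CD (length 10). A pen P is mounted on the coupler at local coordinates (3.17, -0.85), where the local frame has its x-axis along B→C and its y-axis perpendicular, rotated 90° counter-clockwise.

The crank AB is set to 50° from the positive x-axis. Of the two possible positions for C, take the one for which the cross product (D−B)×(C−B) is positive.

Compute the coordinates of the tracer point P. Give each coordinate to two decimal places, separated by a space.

4.10 4.76

A=(0,0), D=(11.00,0)
B = A + 3.00·(cos50°, sin50°) = (1.9284, 2.2981)
|BD| = 9.3582
circle(B,6.00) ∩ circle(D,10.00): a=1.2596, h=5.8663
  candidates: C₊=(4.5900,7.6754) cross=54.898; C₋=(1.7088,-3.6978) cross=-54.898
  mode + wants cross > 0 → take C=(4.5900,7.6754) (cross=54.898)
ex = (C−B)/|BC| = (0.4436,0.8962); ey = (-0.8962,0.4436)
P = B + 3.17·ex + -0.85·ey = (4.0964,4.7621)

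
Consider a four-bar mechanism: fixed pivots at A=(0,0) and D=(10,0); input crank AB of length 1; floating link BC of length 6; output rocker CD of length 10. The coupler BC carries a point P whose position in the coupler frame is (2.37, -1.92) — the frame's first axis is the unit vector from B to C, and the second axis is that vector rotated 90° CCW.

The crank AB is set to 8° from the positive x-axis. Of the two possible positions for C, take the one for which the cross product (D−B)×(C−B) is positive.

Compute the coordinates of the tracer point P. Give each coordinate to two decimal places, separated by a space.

A=(0,0), D=(10.00,0)
B = A + 1.00·(cos8°, sin8°) = (0.9903, 0.1392)
|BD| = 9.0108
circle(B,6.00) ∩ circle(D,10.00): a=0.9541, h=5.9237
  candidates: C₊=(2.0358,6.0474) cross=53.377; C₋=(1.8528,-5.7985) cross=-53.377
  mode + wants cross > 0 → take C=(2.0358,6.0474) (cross=53.377)
ex = (C−B)/|BC| = (0.1742,0.9847); ey = (-0.9847,0.1742)
P = B + 2.37·ex + -1.92·ey = (3.2939,2.1384)

3.29 2.14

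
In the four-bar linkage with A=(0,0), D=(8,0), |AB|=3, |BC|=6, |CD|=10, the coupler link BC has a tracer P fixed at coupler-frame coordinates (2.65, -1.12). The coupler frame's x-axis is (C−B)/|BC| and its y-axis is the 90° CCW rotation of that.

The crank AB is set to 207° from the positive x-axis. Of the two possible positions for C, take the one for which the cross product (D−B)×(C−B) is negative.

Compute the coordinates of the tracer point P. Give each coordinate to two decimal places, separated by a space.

-2.27 -4.21

A=(0,0), D=(8.00,0)
B = A + 3.00·(cos207°, sin207°) = (-2.6730, -1.3620)
|BD| = 10.7596
circle(B,6.00) ∩ circle(D,10.00): a=2.4057, h=5.4966
  candidates: C₊=(-0.9825,4.3949) cross=59.141; C₋=(0.4091,-6.5098) cross=-59.141
  mode - wants cross < 0 → take C=(0.4091,-6.5098) (cross=-59.141)
ex = (C−B)/|BC| = (0.5137,-0.8580); ey = (0.8580,0.5137)
P = B + 2.65·ex + -1.12·ey = (-2.2727,-4.2109)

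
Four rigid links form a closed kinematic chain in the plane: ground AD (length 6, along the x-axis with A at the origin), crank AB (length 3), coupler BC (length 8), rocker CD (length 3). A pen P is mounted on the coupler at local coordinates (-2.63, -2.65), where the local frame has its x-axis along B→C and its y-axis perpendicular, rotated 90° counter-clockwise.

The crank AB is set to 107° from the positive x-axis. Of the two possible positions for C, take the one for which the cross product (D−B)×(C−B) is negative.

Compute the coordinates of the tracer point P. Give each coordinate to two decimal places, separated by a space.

-4.61 2.83

A=(0,0), D=(6.00,0)
B = A + 3.00·(cos107°, sin107°) = (-0.8771, 2.8689)
|BD| = 7.4515
circle(B,8.00) ∩ circle(D,3.00): a=7.4163, h=2.9998
  candidates: C₊=(7.1224,2.7821) cross=22.353; C₋=(4.8125,-2.7550) cross=-22.353
  mode - wants cross < 0 → take C=(4.8125,-2.7550) (cross=-22.353)
ex = (C−B)/|BC| = (0.7112,-0.7030); ey = (0.7030,0.7112)
P = B + -2.63·ex + -2.65·ey = (-4.6105,2.8331)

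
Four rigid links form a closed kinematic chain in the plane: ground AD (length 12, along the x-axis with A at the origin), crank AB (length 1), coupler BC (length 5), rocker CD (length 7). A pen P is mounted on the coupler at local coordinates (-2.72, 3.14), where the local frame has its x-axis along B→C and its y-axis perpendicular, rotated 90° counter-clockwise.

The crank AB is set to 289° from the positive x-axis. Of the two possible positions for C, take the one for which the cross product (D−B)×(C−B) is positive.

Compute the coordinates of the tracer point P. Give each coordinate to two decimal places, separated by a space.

A=(0,0), D=(12.00,0)
B = A + 1.00·(cos289°, sin289°) = (0.3256, -0.9455)
|BD| = 11.7127
circle(B,5.00) ∩ circle(D,7.00): a=4.8318, h=1.2860
  candidates: C₊=(5.0378,0.7263) cross=15.062; C₋=(5.2454,-1.8372) cross=-15.062
  mode + wants cross > 0 → take C=(5.0378,0.7263) (cross=15.062)
ex = (C−B)/|BC| = (0.9424,0.3344); ey = (-0.3344,0.9424)
P = B + -2.72·ex + 3.14·ey = (-3.2878,1.1043)

-3.29 1.10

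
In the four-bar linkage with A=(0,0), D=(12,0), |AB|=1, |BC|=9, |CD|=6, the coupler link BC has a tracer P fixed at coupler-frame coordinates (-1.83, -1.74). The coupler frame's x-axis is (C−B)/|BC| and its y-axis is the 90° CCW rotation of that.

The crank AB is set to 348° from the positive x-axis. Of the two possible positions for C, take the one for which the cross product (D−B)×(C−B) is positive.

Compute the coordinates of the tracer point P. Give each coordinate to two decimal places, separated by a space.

A=(0,0), D=(12.00,0)
B = A + 1.00·(cos348°, sin348°) = (0.9781, -0.2079)
|BD| = 11.0238
circle(B,9.00) ∩ circle(D,6.00): a=7.5529, h=4.8942
  candidates: C₊=(8.4374,4.8279) cross=53.953; C₋=(8.6221,-4.9588) cross=-53.953
  mode + wants cross > 0 → take C=(8.4374,4.8279) (cross=53.953)
ex = (C−B)/|BC| = (0.8288,0.5595); ey = (-0.5595,0.8288)
P = B + -1.83·ex + -1.74·ey = (0.4350,-2.6740)

0.44 -2.67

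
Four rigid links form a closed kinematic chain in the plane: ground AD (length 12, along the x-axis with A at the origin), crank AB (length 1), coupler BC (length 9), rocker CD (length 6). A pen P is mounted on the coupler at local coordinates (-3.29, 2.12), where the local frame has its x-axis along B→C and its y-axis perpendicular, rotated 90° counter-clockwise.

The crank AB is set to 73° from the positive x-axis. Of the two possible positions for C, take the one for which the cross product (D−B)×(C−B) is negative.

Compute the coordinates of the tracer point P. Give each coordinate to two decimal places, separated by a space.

A=(0,0), D=(12.00,0)
B = A + 1.00·(cos73°, sin73°) = (0.2924, 0.9563)
|BD| = 11.7466
circle(B,9.00) ∩ circle(D,6.00): a=7.7888, h=4.5095
  candidates: C₊=(8.4224,4.8167) cross=52.971; C₋=(7.6882,-4.1723) cross=-52.971
  mode - wants cross < 0 → take C=(7.6882,-4.1723) (cross=-52.971)
ex = (C−B)/|BC| = (0.8218,-0.5698); ey = (0.5698,0.8218)
P = B + -3.29·ex + 2.12·ey = (-1.2031,4.5732)

-1.20 4.57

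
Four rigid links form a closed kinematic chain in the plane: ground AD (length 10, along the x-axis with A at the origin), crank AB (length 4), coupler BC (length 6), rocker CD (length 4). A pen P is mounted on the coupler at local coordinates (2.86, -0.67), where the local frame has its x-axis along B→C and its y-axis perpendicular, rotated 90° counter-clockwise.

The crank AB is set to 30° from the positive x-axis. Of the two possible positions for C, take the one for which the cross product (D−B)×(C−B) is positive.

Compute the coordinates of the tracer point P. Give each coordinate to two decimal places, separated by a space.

A=(0,0), D=(10.00,0)
B = A + 4.00·(cos30°, sin30°) = (3.4641, 2.0000)
|BD| = 6.8351
circle(B,6.00) ∩ circle(D,4.00): a=4.8806, h=3.4900
  candidates: C₊=(9.1523,3.9091) cross=23.854; C₋=(7.1099,-2.7653) cross=-23.854
  mode + wants cross > 0 → take C=(9.1523,3.9091) (cross=23.854)
ex = (C−B)/|BC| = (0.9480,0.3182); ey = (-0.3182,0.9480)
P = B + 2.86·ex + -0.67·ey = (6.3886,2.2748)

6.39 2.27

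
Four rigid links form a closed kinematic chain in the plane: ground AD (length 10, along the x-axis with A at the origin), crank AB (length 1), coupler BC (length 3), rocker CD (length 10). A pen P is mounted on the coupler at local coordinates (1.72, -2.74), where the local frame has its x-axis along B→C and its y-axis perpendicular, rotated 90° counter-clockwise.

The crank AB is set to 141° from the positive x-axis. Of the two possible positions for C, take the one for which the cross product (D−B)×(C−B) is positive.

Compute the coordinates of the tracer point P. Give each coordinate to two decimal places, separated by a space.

A=(0,0), D=(10.00,0)
B = A + 1.00·(cos141°, sin141°) = (-0.7771, 0.6293)
|BD| = 10.7955
circle(B,3.00) ∩ circle(D,10.00): a=1.1830, h=2.7569
  candidates: C₊=(0.5646,3.3126) cross=29.762; C₋=(0.2432,-2.1918) cross=-29.762
  mode + wants cross > 0 → take C=(0.5646,3.3126) (cross=29.762)
ex = (C−B)/|BC| = (0.4472,0.8944); ey = (-0.8944,0.4472)
P = B + 1.72·ex + -2.74·ey = (2.4428,0.9423)

2.44 0.94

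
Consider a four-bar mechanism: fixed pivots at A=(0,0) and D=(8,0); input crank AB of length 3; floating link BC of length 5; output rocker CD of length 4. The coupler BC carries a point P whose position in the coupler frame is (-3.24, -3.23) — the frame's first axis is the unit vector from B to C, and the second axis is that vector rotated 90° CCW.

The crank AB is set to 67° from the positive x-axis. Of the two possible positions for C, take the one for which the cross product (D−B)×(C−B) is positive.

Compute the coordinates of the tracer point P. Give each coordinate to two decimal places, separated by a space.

A=(0,0), D=(8.00,0)
B = A + 3.00·(cos67°, sin67°) = (1.1722, 2.7615)
|BD| = 7.3651
circle(B,5.00) ∩ circle(D,4.00): a=4.2935, h=2.5623
  candidates: C₊=(6.1132,3.5271) cross=18.872; C₋=(4.1918,-1.2237) cross=-18.872
  mode + wants cross > 0 → take C=(6.1132,3.5271) (cross=18.872)
ex = (C−B)/|BC| = (0.9882,0.1531); ey = (-0.1531,0.9882)
P = B + -3.24·ex + -3.23·ey = (-1.5351,-0.9265)

-1.54 -0.93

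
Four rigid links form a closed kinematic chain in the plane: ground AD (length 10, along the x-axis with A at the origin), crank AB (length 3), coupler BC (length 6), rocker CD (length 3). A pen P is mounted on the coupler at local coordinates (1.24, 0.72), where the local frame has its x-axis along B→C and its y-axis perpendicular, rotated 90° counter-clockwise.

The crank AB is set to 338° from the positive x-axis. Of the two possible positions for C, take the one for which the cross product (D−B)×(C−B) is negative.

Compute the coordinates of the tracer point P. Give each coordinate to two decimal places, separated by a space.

A=(0,0), D=(10.00,0)
B = A + 3.00·(cos338°, sin338°) = (2.7816, -1.1238)
|BD| = 7.3054
circle(B,6.00) ∩ circle(D,3.00): a=5.5006, h=2.3964
  candidates: C₊=(7.8481,2.0903) cross=17.507; C₋=(8.5854,-2.6455) cross=-17.507
  mode - wants cross < 0 → take C=(8.5854,-2.6455) (cross=-17.507)
ex = (C−B)/|BC| = (0.9673,-0.2536); ey = (0.2536,0.9673)
P = B + 1.24·ex + 0.72·ey = (4.1636,-0.7418)

4.16 -0.74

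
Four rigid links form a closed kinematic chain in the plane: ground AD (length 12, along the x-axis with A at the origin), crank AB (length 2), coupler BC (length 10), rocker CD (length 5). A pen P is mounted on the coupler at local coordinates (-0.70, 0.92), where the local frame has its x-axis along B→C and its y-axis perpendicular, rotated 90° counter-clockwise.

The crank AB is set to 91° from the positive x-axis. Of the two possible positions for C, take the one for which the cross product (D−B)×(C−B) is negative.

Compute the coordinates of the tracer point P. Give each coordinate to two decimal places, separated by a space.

-0.12 3.15

A=(0,0), D=(12.00,0)
B = A + 2.00·(cos91°, sin91°) = (-0.0349, 1.9997)
|BD| = 12.1999
circle(B,10.00) ∩ circle(D,5.00): a=9.1737, h=3.9802
  candidates: C₊=(9.6672,4.4224) cross=48.559; C₋=(8.3624,-3.4304) cross=-48.559
  mode - wants cross < 0 → take C=(8.3624,-3.4304) (cross=-48.559)
ex = (C−B)/|BC| = (0.8397,-0.5430); ey = (0.5430,0.8397)
P = B + -0.70·ex + 0.92·ey = (-0.1231,3.1524)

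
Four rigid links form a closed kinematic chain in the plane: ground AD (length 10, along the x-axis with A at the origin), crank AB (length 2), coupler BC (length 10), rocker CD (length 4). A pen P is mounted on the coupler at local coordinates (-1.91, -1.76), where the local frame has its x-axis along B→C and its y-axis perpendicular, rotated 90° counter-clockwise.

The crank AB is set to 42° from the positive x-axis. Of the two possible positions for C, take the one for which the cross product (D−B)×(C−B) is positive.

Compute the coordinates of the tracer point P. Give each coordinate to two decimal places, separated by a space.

0.07 -0.84

A=(0,0), D=(10.00,0)
B = A + 2.00·(cos42°, sin42°) = (1.4863, 1.3383)
|BD| = 8.6182
circle(B,10.00) ∩ circle(D,4.00): a=9.1825, h=3.9600
  candidates: C₊=(11.1723,3.8243) cross=34.128; C₋=(9.9425,-3.9996) cross=-34.128
  mode + wants cross > 0 → take C=(11.1723,3.8243) (cross=34.128)
ex = (C−B)/|BC| = (0.9686,0.2486); ey = (-0.2486,0.9686)
P = B + -1.91·ex + -1.76·ey = (0.0738,-0.8413)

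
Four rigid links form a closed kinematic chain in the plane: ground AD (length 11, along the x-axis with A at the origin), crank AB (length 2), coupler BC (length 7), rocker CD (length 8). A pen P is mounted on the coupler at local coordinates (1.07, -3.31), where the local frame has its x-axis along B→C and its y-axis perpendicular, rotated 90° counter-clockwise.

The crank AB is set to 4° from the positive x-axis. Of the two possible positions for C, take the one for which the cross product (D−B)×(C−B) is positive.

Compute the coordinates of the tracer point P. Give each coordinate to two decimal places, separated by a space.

A=(0,0), D=(11.00,0)
B = A + 2.00·(cos4°, sin4°) = (1.9951, 0.1395)
|BD| = 9.0060
circle(B,7.00) ∩ circle(D,8.00): a=3.6702, h=5.9607
  candidates: C₊=(5.7572,6.0426) cross=53.682; C₋=(5.5725,-5.8773) cross=-53.682
  mode + wants cross > 0 → take C=(5.7572,6.0426) (cross=53.682)
ex = (C−B)/|BC| = (0.5374,0.8433); ey = (-0.8433,0.5374)
P = B + 1.07·ex + -3.31·ey = (5.3615,-0.7371)

5.36 -0.74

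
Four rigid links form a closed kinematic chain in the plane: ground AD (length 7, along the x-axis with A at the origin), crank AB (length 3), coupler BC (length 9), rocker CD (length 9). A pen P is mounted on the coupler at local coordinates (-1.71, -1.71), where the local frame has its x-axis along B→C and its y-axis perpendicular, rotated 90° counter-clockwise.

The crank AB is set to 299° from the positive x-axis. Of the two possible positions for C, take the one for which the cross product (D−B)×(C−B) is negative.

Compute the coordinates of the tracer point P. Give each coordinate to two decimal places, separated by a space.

A=(0,0), D=(7.00,0)
B = A + 3.00·(cos299°, sin299°) = (1.4544, -2.6239)
|BD| = 6.1350
circle(B,9.00) ∩ circle(D,9.00): a=3.0675, h=8.4611
  candidates: C₊=(0.6085,6.3363) cross=51.909; C₋=(7.8459,-8.9602) cross=-51.909
  mode - wants cross < 0 → take C=(7.8459,-8.9602) (cross=-51.909)
ex = (C−B)/|BC| = (0.7102,-0.7040); ey = (0.7040,0.7102)
P = B + -1.71·ex + -1.71·ey = (-0.9639,-2.6343)

-0.96 -2.63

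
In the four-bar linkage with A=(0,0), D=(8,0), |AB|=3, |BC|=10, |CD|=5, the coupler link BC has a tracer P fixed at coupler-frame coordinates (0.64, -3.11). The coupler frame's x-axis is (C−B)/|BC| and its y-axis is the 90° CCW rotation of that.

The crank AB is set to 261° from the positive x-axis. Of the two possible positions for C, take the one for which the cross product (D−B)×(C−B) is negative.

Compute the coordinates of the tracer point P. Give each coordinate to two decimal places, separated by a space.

A=(0,0), D=(8.00,0)
B = A + 3.00·(cos261°, sin261°) = (-0.4693, -2.9631)
|BD| = 8.9727
circle(B,10.00) ∩ circle(D,5.00): a=8.6657, h=4.9906
  candidates: C₊=(6.0622,4.6092) cross=44.779; C₋=(9.3583,-4.8120) cross=-44.779
  mode - wants cross < 0 → take C=(9.3583,-4.8120) (cross=-44.779)
ex = (C−B)/|BC| = (0.9828,-0.1849); ey = (0.1849,0.9828)
P = B + 0.64·ex + -3.11·ey = (-0.4153,-6.1378)

-0.42 -6.14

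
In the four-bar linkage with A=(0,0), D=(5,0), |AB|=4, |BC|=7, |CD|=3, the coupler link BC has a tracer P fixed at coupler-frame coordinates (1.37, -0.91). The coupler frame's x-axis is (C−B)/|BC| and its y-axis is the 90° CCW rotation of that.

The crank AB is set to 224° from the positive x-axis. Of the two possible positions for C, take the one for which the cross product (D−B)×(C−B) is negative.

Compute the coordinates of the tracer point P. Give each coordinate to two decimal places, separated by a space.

A=(0,0), D=(5.00,0)
B = A + 4.00·(cos224°, sin224°) = (-2.8774, -2.7786)
|BD| = 8.3531
circle(B,7.00) ∩ circle(D,3.00): a=6.5709, h=2.4132
  candidates: C₊=(2.5165,1.6830) cross=20.158; C₋=(4.1221,-2.8687) cross=-20.158
  mode - wants cross < 0 → take C=(4.1221,-2.8687) (cross=-20.158)
ex = (C−B)/|BC| = (0.9999,-0.0129); ey = (0.0129,0.9999)
P = B + 1.37·ex + -0.91·ey = (-1.5192,-3.7062)

-1.52 -3.71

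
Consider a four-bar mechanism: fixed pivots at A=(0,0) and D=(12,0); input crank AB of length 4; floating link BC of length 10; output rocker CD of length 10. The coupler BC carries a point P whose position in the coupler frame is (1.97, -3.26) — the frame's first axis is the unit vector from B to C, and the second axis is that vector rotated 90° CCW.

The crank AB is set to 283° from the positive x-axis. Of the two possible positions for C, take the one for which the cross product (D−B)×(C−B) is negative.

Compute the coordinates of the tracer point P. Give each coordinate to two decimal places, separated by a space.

A=(0,0), D=(12.00,0)
B = A + 4.00·(cos283°, sin283°) = (0.8998, -3.8975)
|BD| = 11.7646
circle(B,10.00) ∩ circle(D,10.00): a=5.8823, h=8.0870
  candidates: C₊=(3.7708,5.6815) cross=95.139; C₋=(9.1290,-9.5790) cross=-95.139
  mode - wants cross < 0 → take C=(9.1290,-9.5790) (cross=-95.139)
ex = (C−B)/|BC| = (0.8229,-0.5682); ey = (0.5682,0.8229)
P = B + 1.97·ex + -3.26·ey = (0.6688,-7.6995)

0.67 -7.70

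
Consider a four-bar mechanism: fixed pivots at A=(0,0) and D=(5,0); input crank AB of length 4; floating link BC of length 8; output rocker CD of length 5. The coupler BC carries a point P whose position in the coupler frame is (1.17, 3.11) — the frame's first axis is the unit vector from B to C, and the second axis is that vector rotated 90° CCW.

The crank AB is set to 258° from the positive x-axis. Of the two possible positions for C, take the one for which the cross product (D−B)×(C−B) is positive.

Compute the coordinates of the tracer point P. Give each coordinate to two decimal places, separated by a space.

A=(0,0), D=(5.00,0)
B = A + 4.00·(cos258°, sin258°) = (-0.8316, -3.9126)
|BD| = 7.0226
circle(B,8.00) ∩ circle(D,5.00): a=6.2880, h=4.9458
  candidates: C₊=(1.6345,3.6978) cross=34.732; C₋=(7.1455,-4.5163) cross=-34.732
  mode + wants cross > 0 → take C=(1.6345,3.6978) (cross=34.732)
ex = (C−B)/|BC| = (0.3083,0.9513); ey = (-0.9513,0.3083)
P = B + 1.17·ex + 3.11·ey = (-3.4295,-1.8408)

-3.43 -1.84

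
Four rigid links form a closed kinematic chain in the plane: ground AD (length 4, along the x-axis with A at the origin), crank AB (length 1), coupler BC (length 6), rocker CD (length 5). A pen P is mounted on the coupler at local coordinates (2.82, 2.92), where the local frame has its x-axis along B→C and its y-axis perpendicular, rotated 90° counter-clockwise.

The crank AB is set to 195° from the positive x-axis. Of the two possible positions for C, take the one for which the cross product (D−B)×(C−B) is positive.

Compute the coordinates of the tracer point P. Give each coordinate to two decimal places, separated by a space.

A=(0,0), D=(4.00,0)
B = A + 1.00·(cos195°, sin195°) = (-0.9659, -0.2588)
|BD| = 4.9727
circle(B,6.00) ∩ circle(D,5.00): a=3.5924, h=4.8057
  candidates: C₊=(2.3715,4.7274) cross=23.897; C₋=(2.8717,-4.8710) cross=-23.897
  mode + wants cross > 0 → take C=(2.3715,4.7274) (cross=23.897)
ex = (C−B)/|BC| = (0.5562,0.8310); ey = (-0.8310,0.5562)
P = B + 2.82·ex + 2.92·ey = (-1.8240,3.7089)

-1.82 3.71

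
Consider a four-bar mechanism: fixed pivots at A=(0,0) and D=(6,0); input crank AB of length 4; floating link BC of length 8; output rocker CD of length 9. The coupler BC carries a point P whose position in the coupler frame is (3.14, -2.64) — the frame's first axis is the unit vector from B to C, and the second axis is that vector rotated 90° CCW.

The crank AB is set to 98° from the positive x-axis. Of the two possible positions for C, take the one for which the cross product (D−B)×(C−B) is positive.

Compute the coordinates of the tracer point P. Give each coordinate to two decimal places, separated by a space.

A=(0,0), D=(6.00,0)
B = A + 4.00·(cos98°, sin98°) = (-0.5567, 3.9611)
|BD| = 7.6603
circle(B,8.00) ∩ circle(D,9.00): a=2.7205, h=7.5232
  candidates: C₊=(5.6621,8.9937) cross=57.630; C₋=(-2.1183,-3.8850) cross=-57.630
  mode + wants cross > 0 → take C=(5.6621,8.9937) (cross=57.630)
ex = (C−B)/|BC| = (0.7773,0.6291); ey = (-0.6291,0.7773)
P = B + 3.14·ex + -2.64·ey = (3.5449,3.8842)

3.54 3.88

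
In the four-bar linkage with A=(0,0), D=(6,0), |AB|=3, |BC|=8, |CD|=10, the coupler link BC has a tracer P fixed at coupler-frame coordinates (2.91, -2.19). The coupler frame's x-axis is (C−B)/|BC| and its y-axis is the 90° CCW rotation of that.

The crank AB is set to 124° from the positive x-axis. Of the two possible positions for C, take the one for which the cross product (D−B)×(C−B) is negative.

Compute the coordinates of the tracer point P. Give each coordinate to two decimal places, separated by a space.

-4.11 -0.22

A=(0,0), D=(6.00,0)
B = A + 3.00·(cos124°, sin124°) = (-1.6776, 2.4871)
|BD| = 8.0704
circle(B,8.00) ∩ circle(D,10.00): a=1.8048, h=7.7938
  candidates: C₊=(2.4413,9.3453) cross=62.899; C₋=(-2.3625,-5.4835) cross=-62.899
  mode - wants cross < 0 → take C=(-2.3625,-5.4835) (cross=-62.899)
ex = (C−B)/|BC| = (-0.0856,-0.9963); ey = (0.9963,-0.0856)
P = B + 2.91·ex + -2.19·ey = (-4.1087,-0.2247)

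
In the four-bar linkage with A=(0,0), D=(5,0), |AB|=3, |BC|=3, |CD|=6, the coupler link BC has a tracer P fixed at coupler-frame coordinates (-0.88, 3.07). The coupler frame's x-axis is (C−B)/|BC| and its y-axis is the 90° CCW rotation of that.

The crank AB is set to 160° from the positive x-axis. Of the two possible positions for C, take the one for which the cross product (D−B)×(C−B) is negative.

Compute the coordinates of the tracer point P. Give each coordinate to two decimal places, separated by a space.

A=(0,0), D=(5.00,0)
B = A + 3.00·(cos160°, sin160°) = (-2.8191, 1.0261)
|BD| = 7.8861
circle(B,3.00) ∩ circle(D,6.00): a=2.2312, h=2.0054
  candidates: C₊=(-0.3459,2.7242) cross=15.815; C₋=(-0.8678,-1.2526) cross=-15.815
  mode - wants cross < 0 → take C=(-0.8678,-1.2526) (cross=-15.815)
ex = (C−B)/|BC| = (0.6504,-0.7596); ey = (0.7596,0.6504)
P = B + -0.88·ex + 3.07·ey = (-1.0596,3.6913)

-1.06 3.69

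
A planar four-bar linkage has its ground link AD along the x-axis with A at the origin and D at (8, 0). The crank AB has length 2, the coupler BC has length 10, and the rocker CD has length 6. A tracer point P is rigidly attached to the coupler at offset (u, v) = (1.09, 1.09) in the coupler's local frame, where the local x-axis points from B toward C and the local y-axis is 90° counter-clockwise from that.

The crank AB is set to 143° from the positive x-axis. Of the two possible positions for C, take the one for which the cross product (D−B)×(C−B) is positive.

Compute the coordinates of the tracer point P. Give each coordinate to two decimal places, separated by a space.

A=(0,0), D=(8.00,0)
B = A + 2.00·(cos143°, sin143°) = (-1.5973, 1.2036)
|BD| = 9.6725
circle(B,10.00) ∩ circle(D,6.00): a=8.1446, h=5.8022
  candidates: C₊=(7.2060,5.9472) cross=56.122; C₋=(5.7620,-5.5670) cross=-56.122
  mode + wants cross > 0 → take C=(7.2060,5.9472) (cross=56.122)
ex = (C−B)/|BC| = (0.8803,0.4744); ey = (-0.4744,0.8803)
P = B + 1.09·ex + 1.09·ey = (-1.1548,2.6802)

-1.15 2.68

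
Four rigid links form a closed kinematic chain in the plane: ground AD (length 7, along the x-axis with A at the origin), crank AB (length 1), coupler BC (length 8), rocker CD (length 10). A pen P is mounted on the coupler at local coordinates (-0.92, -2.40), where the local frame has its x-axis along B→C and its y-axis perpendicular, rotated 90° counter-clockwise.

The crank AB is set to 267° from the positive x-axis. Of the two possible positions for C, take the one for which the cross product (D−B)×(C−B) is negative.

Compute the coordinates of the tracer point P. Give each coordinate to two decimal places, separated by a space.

-2.61 -0.75

A=(0,0), D=(7.00,0)
B = A + 1.00·(cos267°, sin267°) = (-0.0523, -0.9986)
|BD| = 7.1227
circle(B,8.00) ∩ circle(D,10.00): a=1.0342, h=7.9329
  candidates: C₊=(-0.1406,7.0009) cross=56.503; C₋=(2.0839,-8.7081) cross=-56.503
  mode - wants cross < 0 → take C=(2.0839,-8.7081) (cross=-56.503)
ex = (C−B)/|BC| = (0.2670,-0.9637); ey = (0.9637,0.2670)
P = B + -0.92·ex + -2.40·ey = (-2.6109,-0.7529)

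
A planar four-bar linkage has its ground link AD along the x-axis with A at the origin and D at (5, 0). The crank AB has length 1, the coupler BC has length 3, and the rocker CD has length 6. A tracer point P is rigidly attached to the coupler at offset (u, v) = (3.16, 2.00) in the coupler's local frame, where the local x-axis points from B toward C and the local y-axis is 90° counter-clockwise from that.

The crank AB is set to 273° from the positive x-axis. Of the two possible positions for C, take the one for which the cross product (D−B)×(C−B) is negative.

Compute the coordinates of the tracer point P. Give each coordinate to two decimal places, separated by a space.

A=(0,0), D=(5.00,0)
B = A + 1.00·(cos273°, sin273°) = (0.0523, -0.9986)
|BD| = 5.0474
circle(B,3.00) ∩ circle(D,6.00): a=-0.1509, h=2.9962
  candidates: C₊=(-0.6884,1.9085) cross=15.123; C₋=(0.4972,-3.9655) cross=-15.123
  mode - wants cross < 0 → take C=(0.4972,-3.9655) (cross=-15.123)
ex = (C−B)/|BC| = (0.1483,-0.9889); ey = (0.9889,0.1483)
P = B + 3.16·ex + 2.00·ey = (2.4988,-3.8271)

2.50 -3.83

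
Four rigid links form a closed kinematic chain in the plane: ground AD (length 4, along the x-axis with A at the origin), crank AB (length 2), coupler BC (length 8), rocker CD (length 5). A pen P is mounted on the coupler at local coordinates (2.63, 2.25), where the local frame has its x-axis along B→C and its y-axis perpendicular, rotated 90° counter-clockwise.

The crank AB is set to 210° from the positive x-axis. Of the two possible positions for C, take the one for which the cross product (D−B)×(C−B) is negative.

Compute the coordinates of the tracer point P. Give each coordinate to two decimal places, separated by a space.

A=(0,0), D=(4.00,0)
B = A + 2.00·(cos210°, sin210°) = (-1.7321, -1.0000)
|BD| = 5.8186
circle(B,8.00) ∩ circle(D,5.00): a=6.2606, h=4.9804
  candidates: C₊=(3.5795,4.9823) cross=28.979; C₋=(5.2914,-4.8304) cross=-28.979
  mode - wants cross < 0 → take C=(5.2914,-4.8304) (cross=-28.979)
ex = (C−B)/|BC| = (0.8779,-0.4788); ey = (0.4788,0.8779)
P = B + 2.63·ex + 2.25·ey = (1.6542,-0.2839)

1.65 -0.28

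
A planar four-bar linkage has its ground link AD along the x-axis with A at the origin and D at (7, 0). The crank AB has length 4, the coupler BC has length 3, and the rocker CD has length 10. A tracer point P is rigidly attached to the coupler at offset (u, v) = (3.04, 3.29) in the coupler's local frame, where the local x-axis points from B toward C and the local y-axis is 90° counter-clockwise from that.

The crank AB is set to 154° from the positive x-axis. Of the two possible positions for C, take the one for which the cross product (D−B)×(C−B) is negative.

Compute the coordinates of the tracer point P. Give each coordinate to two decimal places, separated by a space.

A=(0,0), D=(7.00,0)
B = A + 4.00·(cos154°, sin154°) = (-3.5952, 1.7535)
|BD| = 10.7393
circle(B,3.00) ∩ circle(D,10.00): a=1.1329, h=2.7779
  candidates: C₊=(-2.0239,4.3091) cross=29.832; C₋=(-2.9311,-1.1721) cross=-29.832
  mode - wants cross < 0 → take C=(-2.9311,-1.1721) (cross=-29.832)
ex = (C−B)/|BC| = (0.2214,-0.9752); ey = (0.9752,0.2214)
P = B + 3.04·ex + 3.29·ey = (0.2862,-0.4828)

0.29 -0.48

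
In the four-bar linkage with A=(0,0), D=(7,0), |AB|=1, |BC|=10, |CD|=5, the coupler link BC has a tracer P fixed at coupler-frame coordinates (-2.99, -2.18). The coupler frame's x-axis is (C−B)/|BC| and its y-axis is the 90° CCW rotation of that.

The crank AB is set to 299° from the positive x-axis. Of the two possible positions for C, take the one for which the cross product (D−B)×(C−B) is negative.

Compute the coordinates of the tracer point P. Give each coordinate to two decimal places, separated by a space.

-3.04 -2.01

A=(0,0), D=(7.00,0)
B = A + 1.00·(cos299°, sin299°) = (0.4848, -0.8746)
|BD| = 6.5736
circle(B,10.00) ∩ circle(D,5.00): a=8.9914, h=4.3766
  candidates: C₊=(8.8140,4.6593) cross=28.770; C₋=(9.9786,-4.0160) cross=-28.770
  mode - wants cross < 0 → take C=(9.9786,-4.0160) (cross=-28.770)
ex = (C−B)/|BC| = (0.9494,-0.3141); ey = (0.3141,0.9494)
P = B + -2.99·ex + -2.18·ey = (-3.0386,-2.0050)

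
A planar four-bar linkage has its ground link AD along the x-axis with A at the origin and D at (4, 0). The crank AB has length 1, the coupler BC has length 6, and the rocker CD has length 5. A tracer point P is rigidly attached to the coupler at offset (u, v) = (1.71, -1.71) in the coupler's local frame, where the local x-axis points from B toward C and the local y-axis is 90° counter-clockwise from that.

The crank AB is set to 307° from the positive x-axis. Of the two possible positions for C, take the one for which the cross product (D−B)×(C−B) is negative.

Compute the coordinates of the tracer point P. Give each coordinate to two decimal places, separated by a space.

A=(0,0), D=(4.00,0)
B = A + 1.00·(cos307°, sin307°) = (0.6018, -0.7986)
|BD| = 3.4908
circle(B,6.00) ∩ circle(D,5.00): a=3.3210, h=4.9971
  candidates: C₊=(2.6914,4.8257) cross=17.444; C₋=(4.9780,-4.9034) cross=-17.444
  mode - wants cross < 0 → take C=(4.9780,-4.9034) (cross=-17.444)
ex = (C−B)/|BC| = (0.7294,-0.6841); ey = (0.6841,0.7294)
P = B + 1.71·ex + -1.71·ey = (0.6792,-3.2157)

0.68 -3.22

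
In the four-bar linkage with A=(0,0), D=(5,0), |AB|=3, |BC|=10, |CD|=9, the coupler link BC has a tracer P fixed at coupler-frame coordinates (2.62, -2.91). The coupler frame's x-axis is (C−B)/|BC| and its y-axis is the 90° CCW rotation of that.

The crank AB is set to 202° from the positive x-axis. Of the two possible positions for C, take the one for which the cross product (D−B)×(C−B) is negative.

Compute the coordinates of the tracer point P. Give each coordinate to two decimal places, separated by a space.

A=(0,0), D=(5.00,0)
B = A + 3.00·(cos202°, sin202°) = (-2.7816, -1.1238)
|BD| = 7.8623
circle(B,10.00) ∩ circle(D,9.00): a=5.1394, h=8.5782
  candidates: C₊=(1.0790,8.1010) cross=67.445; C₋=(3.5313,-8.8793) cross=-67.445
  mode - wants cross < 0 → take C=(3.5313,-8.8793) (cross=-67.445)
ex = (C−B)/|BC| = (0.6313,-0.7756); ey = (0.7756,0.6313)
P = B + 2.62·ex + -2.91·ey = (-3.3845,-4.9928)

-3.38 -4.99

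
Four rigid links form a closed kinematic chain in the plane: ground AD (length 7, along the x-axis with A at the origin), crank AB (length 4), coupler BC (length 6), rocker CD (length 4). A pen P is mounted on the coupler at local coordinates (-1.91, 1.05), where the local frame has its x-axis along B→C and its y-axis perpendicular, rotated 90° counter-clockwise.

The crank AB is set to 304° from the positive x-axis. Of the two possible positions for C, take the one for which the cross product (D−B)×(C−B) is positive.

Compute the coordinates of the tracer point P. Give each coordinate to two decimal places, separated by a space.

A=(0,0), D=(7.00,0)
B = A + 4.00·(cos304°, sin304°) = (2.2368, -3.3162)
|BD| = 5.8039
circle(B,6.00) ∩ circle(D,4.00): a=4.6249, h=3.8223
  candidates: C₊=(3.8485,2.4633) cross=22.184; C₋=(8.2164,-3.8106) cross=-22.184
  mode + wants cross > 0 → take C=(3.8485,2.4633) (cross=22.184)
ex = (C−B)/|BC| = (0.2686,0.9632); ey = (-0.9632,0.2686)
P = B + -1.91·ex + 1.05·ey = (0.7123,-4.8739)

0.71 -4.87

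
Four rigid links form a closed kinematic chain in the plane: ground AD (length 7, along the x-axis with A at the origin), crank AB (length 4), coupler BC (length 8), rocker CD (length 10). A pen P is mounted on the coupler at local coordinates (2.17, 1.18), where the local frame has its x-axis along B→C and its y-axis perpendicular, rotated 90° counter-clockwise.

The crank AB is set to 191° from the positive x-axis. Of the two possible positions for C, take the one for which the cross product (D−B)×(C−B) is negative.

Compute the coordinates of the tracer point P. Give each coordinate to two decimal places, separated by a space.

-1.76 -1.95

A=(0,0), D=(7.00,0)
B = A + 4.00·(cos191°, sin191°) = (-3.9265, -0.7632)
|BD| = 10.9531
circle(B,8.00) ∩ circle(D,10.00): a=3.8332, h=7.0219
  candidates: C₊=(-0.5919,6.5087) cross=76.911; C₋=(0.3867,-7.5009) cross=-76.911
  mode - wants cross < 0 → take C=(0.3867,-7.5009) (cross=-76.911)
ex = (C−B)/|BC| = (0.5391,-0.8422); ey = (0.8422,0.5391)
P = B + 2.17·ex + 1.18·ey = (-1.7627,-1.9546)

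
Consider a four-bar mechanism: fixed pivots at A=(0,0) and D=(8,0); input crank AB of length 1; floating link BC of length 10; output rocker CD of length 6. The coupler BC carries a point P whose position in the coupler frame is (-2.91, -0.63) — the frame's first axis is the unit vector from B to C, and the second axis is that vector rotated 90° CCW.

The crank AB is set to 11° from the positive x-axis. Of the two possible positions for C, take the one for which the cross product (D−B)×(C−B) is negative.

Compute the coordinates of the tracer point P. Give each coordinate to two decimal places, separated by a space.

-1.70 1.48

A=(0,0), D=(8.00,0)
B = A + 1.00·(cos11°, sin11°) = (0.9816, 0.1908)
|BD| = 7.0210
circle(B,10.00) ∩ circle(D,6.00): a=8.0683, h=5.9079
  candidates: C₊=(9.2075,5.8772) cross=41.479; C₋=(8.8863,-5.9342) cross=-41.479
  mode - wants cross < 0 → take C=(8.8863,-5.9342) (cross=-41.479)
ex = (C−B)/|BC| = (0.7905,-0.6125); ey = (0.6125,0.7905)
P = B + -2.91·ex + -0.63·ey = (-1.7045,1.4752)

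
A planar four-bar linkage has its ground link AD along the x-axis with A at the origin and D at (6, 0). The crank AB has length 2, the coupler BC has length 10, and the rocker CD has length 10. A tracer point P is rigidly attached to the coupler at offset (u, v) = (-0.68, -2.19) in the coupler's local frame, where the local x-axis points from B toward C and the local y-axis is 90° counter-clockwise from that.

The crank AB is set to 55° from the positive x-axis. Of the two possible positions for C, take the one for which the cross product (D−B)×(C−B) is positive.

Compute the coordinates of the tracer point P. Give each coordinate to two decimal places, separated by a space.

A=(0,0), D=(6.00,0)
B = A + 2.00·(cos55°, sin55°) = (1.1472, 1.6383)
|BD| = 5.1219
circle(B,10.00) ∩ circle(D,10.00): a=2.5610, h=9.6665
  candidates: C₊=(6.6655,9.9778) cross=49.511; C₋=(0.4816,-8.3395) cross=-49.511
  mode + wants cross > 0 → take C=(6.6655,9.9778) (cross=49.511)
ex = (C−B)/|BC| = (0.5518,0.8340); ey = (-0.8340,0.5518)
P = B + -0.68·ex + -2.19·ey = (2.5983,-0.1373)

2.60 -0.14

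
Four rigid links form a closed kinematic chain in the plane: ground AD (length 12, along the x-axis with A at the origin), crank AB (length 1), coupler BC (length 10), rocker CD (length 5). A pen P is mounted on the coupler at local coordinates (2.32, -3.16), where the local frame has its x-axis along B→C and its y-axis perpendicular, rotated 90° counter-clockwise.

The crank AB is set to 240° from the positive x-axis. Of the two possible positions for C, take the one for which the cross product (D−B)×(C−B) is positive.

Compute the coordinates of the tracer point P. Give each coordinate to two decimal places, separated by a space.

2.98 -2.68

A=(0,0), D=(12.00,0)
B = A + 1.00·(cos240°, sin240°) = (-0.5000, -0.8660)
|BD| = 12.5300
circle(B,10.00) ∩ circle(D,5.00): a=9.2578, h=3.7806
  candidates: C₊=(8.4744,3.5454) cross=47.371; C₋=(8.9970,-3.9977) cross=-47.371
  mode + wants cross > 0 → take C=(8.4744,3.5454) (cross=47.371)
ex = (C−B)/|BC| = (0.8974,0.4411); ey = (-0.4411,0.8974)
P = B + 2.32·ex + -3.16·ey = (2.9761,-2.6785)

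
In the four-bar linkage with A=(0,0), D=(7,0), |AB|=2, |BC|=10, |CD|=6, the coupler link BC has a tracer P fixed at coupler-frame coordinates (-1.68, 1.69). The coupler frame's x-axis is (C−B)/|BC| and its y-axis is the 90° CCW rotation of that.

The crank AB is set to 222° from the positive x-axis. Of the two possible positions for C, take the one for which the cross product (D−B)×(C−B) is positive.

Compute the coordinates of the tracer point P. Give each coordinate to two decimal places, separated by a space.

-3.87 -1.36

A=(0,0), D=(7.00,0)
B = A + 2.00·(cos222°, sin222°) = (-1.4863, -1.3383)
|BD| = 8.5912
circle(B,10.00) ∩ circle(D,6.00): a=8.0203, h=5.9728
  candidates: C₊=(5.5058,5.8110) cross=51.313; C₋=(7.3665,-5.9888) cross=-51.313
  mode + wants cross > 0 → take C=(5.5058,5.8110) (cross=51.313)
ex = (C−B)/|BC| = (0.6992,0.7149); ey = (-0.7149,0.6992)
P = B + -1.68·ex + 1.69·ey = (-3.8692,-1.3577)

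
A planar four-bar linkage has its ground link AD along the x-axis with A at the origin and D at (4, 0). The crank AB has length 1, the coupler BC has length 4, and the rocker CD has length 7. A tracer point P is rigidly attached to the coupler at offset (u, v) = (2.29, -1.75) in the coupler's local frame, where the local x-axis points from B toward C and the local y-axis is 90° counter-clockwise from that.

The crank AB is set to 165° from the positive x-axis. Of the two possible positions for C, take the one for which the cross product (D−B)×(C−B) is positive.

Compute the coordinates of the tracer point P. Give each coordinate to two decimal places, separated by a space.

A=(0,0), D=(4.00,0)
B = A + 1.00·(cos165°, sin165°) = (-0.9659, 0.2588)
|BD| = 4.9727
circle(B,4.00) ∩ circle(D,7.00): a=-0.8318, h=3.9126
  candidates: C₊=(-1.5930,4.2094) cross=19.456; C₋=(-2.0002,-3.6051) cross=-19.456
  mode + wants cross > 0 → take C=(-1.5930,4.2094) (cross=19.456)
ex = (C−B)/|BC| = (-0.1568,0.9876); ey = (-0.9876,-0.1568)
P = B + 2.29·ex + -1.75·ey = (0.4035,2.7948)

0.40 2.79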